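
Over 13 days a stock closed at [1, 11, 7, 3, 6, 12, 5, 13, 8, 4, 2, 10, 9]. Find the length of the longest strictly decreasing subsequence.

6

Let dp[i] be the longest strictly decreasing subsequence ending at i:
i:      1  2  3  4  5  6  7  8  9 10 11 12 13
a[i]:   1 11  7  3  6 12  5 13  8  4  2 10  9
dp:     1  1  2  3  3  1  4  1  2  5  6  2  3
Maximum is 6.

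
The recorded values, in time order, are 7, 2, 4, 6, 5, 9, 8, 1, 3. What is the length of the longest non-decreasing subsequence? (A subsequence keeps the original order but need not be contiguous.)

4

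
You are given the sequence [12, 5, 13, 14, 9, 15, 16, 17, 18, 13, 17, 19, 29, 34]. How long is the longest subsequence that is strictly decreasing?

Negate each value so 'decreasing' becomes 'increasing', then run patience tails on the negated sequence:
-12 → extends → [-12]
-5 → extends → [-12, -5]
-13 → replaces -12 → [-13, -5]
-14 → replaces -13 → [-14, -5]
-9 → replaces -5 → [-14, -9]
-15 → replaces -14 → [-15, -9]
-16 → replaces -15 → [-16, -9]
-17 → replaces -16 → [-17, -9]
-18 → replaces -17 → [-18, -9]
-13 → replaces -9 → [-18, -13]
-17 → replaces -13 → [-18, -17]
-19 → replaces -18 → [-19, -17]
-29 → replaces -19 → [-29, -17]
-34 → replaces -29 → [-34, -17]
Two tails, so the longest strictly decreasing subsequence of the original has length 2.

2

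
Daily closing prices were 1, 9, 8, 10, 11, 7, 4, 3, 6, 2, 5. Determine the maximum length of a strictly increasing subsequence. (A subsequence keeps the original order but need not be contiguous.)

Let dp[i] be the length of the longest such subsequence ending at index i:
i:      1  2  3  4  5  6  7  8  9 10 11
a[i]:   1  9  8 10 11  7  4  3  6  2  5
dp:     1  2  2  3  4  2  2  2  3  2  3
Maximum dp value is 4.

4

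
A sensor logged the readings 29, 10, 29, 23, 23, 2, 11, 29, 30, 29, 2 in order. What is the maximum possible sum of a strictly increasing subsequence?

Let S[i] be the best sum of a strictly increasing subsequence ending at i:
i:      1  2  3  4  5  6  7  8  9 10 11
a[i]:  29 10 29 23 23  2 11 29 30 29  2
S:     29 10 39 33 33  2 21 62 92 62  2
Maximum is 92 (e.g. 10 + 23 + 29 + 30).

92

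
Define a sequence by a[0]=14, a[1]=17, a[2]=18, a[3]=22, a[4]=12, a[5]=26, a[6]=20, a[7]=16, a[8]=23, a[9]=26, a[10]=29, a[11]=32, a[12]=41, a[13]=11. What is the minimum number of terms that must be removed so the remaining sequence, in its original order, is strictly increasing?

Fewest deletions = n − (longest strictly increasing subsequence).
i:      0  1  2  3  4  5  6  7  8  9 10 11 12 13
a[i]:  14 17 18 22 12 26 20 16 23 26 29 32 41 11
dp:     1  2  3  4  1  5  4  2  5  6  7  8  9  1
max dp = 9, so deletions = 14 − 9 = 5.

5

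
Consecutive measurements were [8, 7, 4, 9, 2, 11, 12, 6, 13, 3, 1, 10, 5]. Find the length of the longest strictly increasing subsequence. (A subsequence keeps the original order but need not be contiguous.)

Track the smallest tail for each achievable length (strict):
8 → extends → [8]
7 → replaces 8 → [7]
4 → replaces 7 → [4]
9 → extends → [4, 9]
2 → replaces 4 → [2, 9]
11 → extends → [2, 9, 11]
12 → extends → [2, 9, 11, 12]
6 → replaces 9 → [2, 6, 11, 12]
13 → extends → [2, 6, 11, 12, 13]
3 → replaces 6 → [2, 3, 11, 12, 13]
1 → replaces 2 → [1, 3, 11, 12, 13]
10 → replaces 11 → [1, 3, 10, 12, 13]
5 → replaces 10 → [1, 3, 5, 12, 13]
Five tails, so the longest strictly increasing subsequence has length 5 (e.g. 8, 9, 11, 12, 13).

5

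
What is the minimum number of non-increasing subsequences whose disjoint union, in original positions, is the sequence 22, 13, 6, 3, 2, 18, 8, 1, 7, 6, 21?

Place each on the leftmost legal pile:
22 → new pile 1 (tops now [22])
13 → pile 1 (tops now [13])
6 → pile 1 (tops now [6])
3 → pile 1 (tops now [3])
2 → pile 1 (tops now [2])
18 → new pile 2 (tops now [2, 18])
8 → pile 2 (tops now [2, 8])
1 → pile 1 (tops now [1, 8])
7 → pile 2 (tops now [1, 7])
6 → pile 2 (tops now [1, 6])
21 → new pile 3 (tops now [1, 6, 21])
Three piles.

3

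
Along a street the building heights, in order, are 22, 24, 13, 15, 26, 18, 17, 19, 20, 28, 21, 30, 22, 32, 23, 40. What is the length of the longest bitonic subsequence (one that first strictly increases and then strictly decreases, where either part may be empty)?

9

inc[i] = longest strictly increasing subsequence ending at i; dec[i] = longest strictly decreasing subsequence starting at i:
i:      1  2  3  4  5  6  7  8  9 10 11 12 13 14 15 16
a[i]:  22 24 13 15 26 18 17 19 20 28 21 30 22 32 23 40
inc:    1  2  1  2  3  3  3  4  5  6  6  7  7  8  8  9
dec:    3  3  1  1  3  2  1  1  1  2  1  2  1  2  1  1
Best peak at i=14 (value 32): inc=8, dec=2, length 8+2−1 = 9.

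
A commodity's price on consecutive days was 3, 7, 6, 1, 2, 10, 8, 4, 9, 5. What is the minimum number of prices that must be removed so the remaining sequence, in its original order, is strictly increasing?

6

Fewest deletions = n − (longest strictly increasing subsequence).
i:      1  2  3  4  5  6  7  8  9 10
a[i]:   3  7  6  1  2 10  8  4  9  5
dp:     1  2  2  1  2  3  3  3  4  4
max dp = 4, so deletions = 10 − 4 = 6.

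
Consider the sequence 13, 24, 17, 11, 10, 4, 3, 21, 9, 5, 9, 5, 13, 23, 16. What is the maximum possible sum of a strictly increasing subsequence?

74

Let S[i] be the best sum of a strictly increasing subsequence ending at i:
i:      1  2  3  4  5  6  7  8  9 10 11 12 13 14 15
a[i]:  13 24 17 11 10  4  3 21  9  5  9  5 13 23 16
S:     13 37 30 11 10  4  3 51 13  9 18  9 31 74 47
Maximum is 74 (e.g. 13 + 17 + 21 + 23).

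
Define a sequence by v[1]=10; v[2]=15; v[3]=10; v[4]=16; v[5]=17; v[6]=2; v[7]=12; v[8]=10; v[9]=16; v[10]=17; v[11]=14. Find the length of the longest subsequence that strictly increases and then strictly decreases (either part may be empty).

inc[i] = longest strictly increasing subsequence ending at i; dec[i] = longest strictly decreasing subsequence starting at i:
i:      1  2  3  4  5  6  7  8  9 10 11
v[i]:  10 15 10 16 17  2 12 10 16 17 14
inc:    1  2  1  3  4  1  2  2  3  4  3
dec:    2  3  2  3  3  1  2  1  2  2  1
Best peak at i=5 (value 17): inc=4, dec=3, length 4+3−1 = 6.

6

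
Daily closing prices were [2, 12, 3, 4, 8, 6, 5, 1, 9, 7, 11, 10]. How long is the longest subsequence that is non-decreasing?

Track the smallest tail for each achievable length (allowing ties):
2 → extends → [2]
12 → extends → [2, 12]
3 → replaces 12 → [2, 3]
4 → extends → [2, 3, 4]
8 → extends → [2, 3, 4, 8]
6 → replaces 8 → [2, 3, 4, 6]
5 → replaces 6 → [2, 3, 4, 5]
1 → replaces 2 → [1, 3, 4, 5]
9 → extends → [1, 3, 4, 5, 9]
7 → replaces 9 → [1, 3, 4, 5, 7]
11 → extends → [1, 3, 4, 5, 7, 11]
10 → replaces 11 → [1, 3, 4, 5, 7, 10]
Six tails, so the longest non-decreasing subsequence has length 6 (e.g. 2, 3, 4, 8, 9, 11).

6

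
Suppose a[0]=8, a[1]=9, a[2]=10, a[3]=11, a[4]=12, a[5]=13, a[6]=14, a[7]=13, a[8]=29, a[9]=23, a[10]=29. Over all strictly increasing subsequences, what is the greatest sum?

Let S[i] be the best sum of a strictly increasing subsequence ending at i:
i:       0   1   2   3   4   5   6   7   8   9  10
a[i]:    8   9  10  11  12  13  14  13  29  23  29
S:       8  17  27  38  50  63  77  63 106 100 129
Maximum is 129 (e.g. 8 + 9 + 10 + 11 + 12 + 13 + 14 + 23 + 29).

129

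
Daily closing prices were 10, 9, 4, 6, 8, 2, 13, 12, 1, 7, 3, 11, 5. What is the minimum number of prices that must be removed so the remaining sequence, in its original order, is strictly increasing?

9

Fewest deletions = n − (longest strictly increasing subsequence).
Patience tails:
10 → extends → [10]
9 → replaces 10 → [9]
4 → replaces 9 → [4]
6 → extends → [4, 6]
8 → extends → [4, 6, 8]
2 → replaces 4 → [2, 6, 8]
13 → extends → [2, 6, 8, 13]
12 → replaces 13 → [2, 6, 8, 12]
1 → replaces 2 → [1, 6, 8, 12]
7 → replaces 8 → [1, 6, 7, 12]
3 → replaces 6 → [1, 3, 7, 12]
11 → replaces 12 → [1, 3, 7, 11]
5 → replaces 7 → [1, 3, 5, 11]
Longest strictly increasing subsequence has length 4, so deletions = 13 − 4 = 9.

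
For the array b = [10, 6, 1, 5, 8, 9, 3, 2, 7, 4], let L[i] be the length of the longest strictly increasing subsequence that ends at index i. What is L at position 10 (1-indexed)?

3

dp[i] = 1 + max{dp[j] : j<i, b[j]<b[i]} (or 1 if no such j):
i:      1  2  3  4  5  6  7  8  9 10
b[i]:  10  6  1  5  8  9  3  2  7  4
dp:     1  1  1  2  3  4  2  2  3  3
At index 10 the value is 3.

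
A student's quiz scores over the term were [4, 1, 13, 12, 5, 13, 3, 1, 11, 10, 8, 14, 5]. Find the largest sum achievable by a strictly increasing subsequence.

43

Let S[i] be the best sum of a strictly increasing subsequence ending at i:
i:      1  2  3  4  5  6  7  8  9 10 11 12 13
a[i]:   4  1 13 12  5 13  3  1 11 10  8 14  5
S:      4  1 17 16  9 29  4  1 20 19 17 43  9
Maximum is 43 (e.g. 4 + 12 + 13 + 14).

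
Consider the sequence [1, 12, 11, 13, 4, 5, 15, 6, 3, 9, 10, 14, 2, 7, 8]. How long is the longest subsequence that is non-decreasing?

7

Track the smallest tail for each achievable length (allowing ties):
1 → extends → [1]
12 → extends → [1, 12]
11 → replaces 12 → [1, 11]
13 → extends → [1, 11, 13]
4 → replaces 11 → [1, 4, 13]
5 → replaces 13 → [1, 4, 5]
15 → extends → [1, 4, 5, 15]
6 → replaces 15 → [1, 4, 5, 6]
3 → replaces 4 → [1, 3, 5, 6]
9 → extends → [1, 3, 5, 6, 9]
10 → extends → [1, 3, 5, 6, 9, 10]
14 → extends → [1, 3, 5, 6, 9, 10, 14]
2 → replaces 3 → [1, 2, 5, 6, 9, 10, 14]
7 → replaces 9 → [1, 2, 5, 6, 7, 10, 14]
8 → replaces 10 → [1, 2, 5, 6, 7, 8, 14]
Seven tails, so the longest non-decreasing subsequence has length 7 (e.g. 1, 4, 5, 6, 9, 10, 14).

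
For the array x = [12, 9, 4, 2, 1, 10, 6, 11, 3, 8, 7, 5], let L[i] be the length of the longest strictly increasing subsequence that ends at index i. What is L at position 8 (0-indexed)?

dp[i] = 1 + max{dp[j] : j<i, x[j]<x[i]} (or 1 if no such j):
i:      0  1  2  3  4  5  6  7  8  9 10 11
x[i]:  12  9  4  2  1 10  6 11  3  8  7  5
dp:     1  1  1  1  1  2  2  3  2  3  3  3
At index 8 the value is 2.

2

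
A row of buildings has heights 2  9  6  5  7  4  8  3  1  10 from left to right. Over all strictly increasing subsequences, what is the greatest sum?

33

Let S[i] be the best sum of a strictly increasing subsequence ending at i:
i:      1  2  3  4  5  6  7  8  9 10
a[i]:   2  9  6  5  7  4  8  3  1 10
S:      2 11  8  7 15  6 23  5  1 33
Maximum is 33 (e.g. 2 + 6 + 7 + 8 + 10).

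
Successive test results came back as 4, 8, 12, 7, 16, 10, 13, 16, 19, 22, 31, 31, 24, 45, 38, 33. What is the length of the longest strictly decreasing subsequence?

3

Negate each value so 'decreasing' becomes 'increasing', then run patience tails on the negated sequence:
-4 → extends → [-4]
-8 → replaces -4 → [-8]
-12 → replaces -8 → [-12]
-7 → extends → [-12, -7]
-16 → replaces -12 → [-16, -7]
-10 → replaces -7 → [-16, -10]
-13 → replaces -10 → [-16, -13]
-16 → already a tail → [-16, -13]
-19 → replaces -16 → [-19, -13]
-22 → replaces -19 → [-22, -13]
-31 → replaces -22 → [-31, -13]
-31 → already a tail → [-31, -13]
-24 → replaces -13 → [-31, -24]
-45 → replaces -31 → [-45, -24]
-38 → replaces -24 → [-45, -38]
-33 → extends → [-45, -38, -33]
Three tails, so the longest strictly decreasing subsequence of the original has length 3.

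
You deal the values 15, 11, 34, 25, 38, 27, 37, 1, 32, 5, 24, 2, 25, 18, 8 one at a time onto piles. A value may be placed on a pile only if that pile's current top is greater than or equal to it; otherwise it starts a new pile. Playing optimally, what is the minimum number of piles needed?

Place each on the leftmost legal pile:
15 → new pile 1 (tops now [15])
11 → pile 1 (tops now [11])
34 → new pile 2 (tops now [11, 34])
25 → pile 2 (tops now [11, 25])
38 → new pile 3 (tops now [11, 25, 38])
27 → pile 3 (tops now [11, 25, 27])
37 → new pile 4 (tops now [11, 25, 27, 37])
1 → pile 1 (tops now [1, 25, 27, 37])
32 → pile 4 (tops now [1, 25, 27, 32])
5 → pile 2 (tops now [1, 5, 27, 32])
24 → pile 3 (tops now [1, 5, 24, 32])
2 → pile 2 (tops now [1, 2, 24, 32])
25 → pile 4 (tops now [1, 2, 24, 25])
18 → pile 3 (tops now [1, 2, 18, 25])
8 → pile 3 (tops now [1, 2, 8, 25])
Four piles.

4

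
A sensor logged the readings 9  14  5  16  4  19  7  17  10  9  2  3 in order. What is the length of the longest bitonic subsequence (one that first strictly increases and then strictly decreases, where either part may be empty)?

inc[i] = longest strictly increasing subsequence ending at i; dec[i] = longest strictly decreasing subsequence starting at i:
i:      1  2  3  4  5  6  7  8  9 10 11 12
a[i]:   9 14  5 16  4 19  7 17 10  9  2  3
inc:    1  2  1  3  1  4  2  4  3  3  1  2
dec:    4  4  3  4  2  5  2  4  3  2  1  1
Best peak at i=6 (value 19): inc=4, dec=5, length 4+5−1 = 8.

8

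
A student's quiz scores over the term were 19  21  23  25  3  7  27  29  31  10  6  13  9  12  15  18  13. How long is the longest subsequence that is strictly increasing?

7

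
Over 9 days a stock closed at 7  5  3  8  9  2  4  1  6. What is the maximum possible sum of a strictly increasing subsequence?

Let S[i] be the best sum of a strictly increasing subsequence ending at i:
i:      1  2  3  4  5  6  7  8  9
a[i]:   7  5  3  8  9  2  4  1  6
S:      7  5  3 15 24  2  7  1 13
Maximum is 24 (e.g. 7 + 8 + 9).

24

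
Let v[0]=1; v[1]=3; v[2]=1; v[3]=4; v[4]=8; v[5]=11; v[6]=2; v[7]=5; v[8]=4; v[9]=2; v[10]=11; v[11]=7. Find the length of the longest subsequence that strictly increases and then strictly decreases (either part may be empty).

8

inc[i] = longest strictly increasing subsequence ending at i; dec[i] = longest strictly decreasing subsequence starting at i:
i:      0  1  2  3  4  5  6  7  8  9 10 11
v[i]:   1  3  1  4  8 11  2  5  4  2 11  7
inc:    1  2  1  3  4  5  2  4  3  2  5  5
dec:    1  2  1  2  4  4  1  3  2  1  2  1
Best peak at i=5 (value 11): inc=5, dec=4, length 5+4−1 = 8.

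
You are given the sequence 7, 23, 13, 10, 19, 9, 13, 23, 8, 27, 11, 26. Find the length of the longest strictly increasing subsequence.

5

Let dp[i] be the length of the longest such subsequence ending at index i:
i:      1  2  3  4  5  6  7  8  9 10 11 12
a[i]:   7 23 13 10 19  9 13 23  8 27 11 26
dp:     1  2  2  2  3  2  3  4  2  5  3  5
Maximum dp value is 5.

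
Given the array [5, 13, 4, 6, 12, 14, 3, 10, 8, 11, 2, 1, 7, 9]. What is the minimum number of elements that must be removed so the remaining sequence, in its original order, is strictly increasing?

Fewest deletions = n − (longest strictly increasing subsequence).
i:      1  2  3  4  5  6  7  8  9 10 11 12 13 14
a[i]:   5 13  4  6 12 14  3 10  8 11  2  1  7  9
dp:     1  2  1  2  3  4  1  3  3  4  1  1  3  4
max dp = 4, so deletions = 14 − 4 = 10.

10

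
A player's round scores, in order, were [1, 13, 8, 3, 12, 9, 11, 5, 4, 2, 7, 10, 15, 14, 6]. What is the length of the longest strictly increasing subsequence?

6

Let dp[i] be the length of the longest such subsequence ending at index i:
i:      1  2  3  4  5  6  7  8  9 10 11 12 13 14 15
a[i]:   1 13  8  3 12  9 11  5  4  2  7 10 15 14  6
dp:     1  2  2  2  3  3  4  3  3  2  4  5  6  6  4
Maximum dp value is 6.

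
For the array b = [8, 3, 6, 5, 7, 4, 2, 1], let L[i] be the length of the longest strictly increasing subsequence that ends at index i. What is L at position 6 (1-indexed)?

dp[i] = 1 + max{dp[j] : j<i, b[j]<b[i]} (or 1 if no such j):
i:     1 2 3 4 5 6 7 8
b[i]:  8 3 6 5 7 4 2 1
dp:    1 1 2 2 3 2 1 1
At index 6 the value is 2.

2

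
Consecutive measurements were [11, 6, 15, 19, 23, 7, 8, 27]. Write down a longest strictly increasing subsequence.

11, 15, 19, 23, 27

Patience tails give the LIS length; then backtrack through the dp parents:
11 → extends → [11]
6 → replaces 11 → [6]
15 → extends → [6, 15]
19 → extends → [6, 15, 19]
23 → extends → [6, 15, 19, 23]
7 → replaces 15 → [6, 7, 19, 23]
8 → replaces 19 → [6, 7, 8, 23]
27 → extends → [6, 7, 8, 23, 27]
Length 5; one witness is 11, 15, 19, 23, 27.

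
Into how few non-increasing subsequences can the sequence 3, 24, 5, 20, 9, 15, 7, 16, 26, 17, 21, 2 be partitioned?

7

Place each on the leftmost legal pile:
3 → new pile 1 (tops now [3])
24 → new pile 2 (tops now [3, 24])
5 → pile 2 (tops now [3, 5])
20 → new pile 3 (tops now [3, 5, 20])
9 → pile 3 (tops now [3, 5, 9])
15 → new pile 4 (tops now [3, 5, 9, 15])
7 → pile 3 (tops now [3, 5, 7, 15])
16 → new pile 5 (tops now [3, 5, 7, 15, 16])
26 → new pile 6 (tops now [3, 5, 7, 15, 16, 26])
17 → pile 6 (tops now [3, 5, 7, 15, 16, 17])
21 → new pile 7 (tops now [3, 5, 7, 15, 16, 17, 21])
2 → pile 1 (tops now [2, 5, 7, 15, 16, 17, 21])
Seven piles.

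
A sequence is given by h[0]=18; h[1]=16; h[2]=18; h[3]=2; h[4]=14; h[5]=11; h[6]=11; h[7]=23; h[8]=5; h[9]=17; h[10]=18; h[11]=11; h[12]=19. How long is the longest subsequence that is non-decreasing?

6

Let dp[i] be the length of the longest such subsequence ending at index i:
i:      0  1  2  3  4  5  6  7  8  9 10 11 12
h[i]:  18 16 18  2 14 11 11 23  5 17 18 11 19
dp:     1  1  2  1  2  2  3  4  2  4  5  4  6
Maximum dp value is 6.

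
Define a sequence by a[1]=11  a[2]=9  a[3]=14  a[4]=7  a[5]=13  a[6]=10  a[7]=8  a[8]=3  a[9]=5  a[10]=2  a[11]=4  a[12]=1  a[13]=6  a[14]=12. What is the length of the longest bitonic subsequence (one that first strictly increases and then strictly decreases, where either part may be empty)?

8

inc[i] = longest strictly increasing subsequence ending at i; dec[i] = longest strictly decreasing subsequence starting at i:
i:      1  2  3  4  5  6  7  8  9 10 11 12 13 14
a[i]:  11  9 14  7 13 10  8  3  5  2  4  1  6 12
inc:    1  1  2  1  2  2  2  1  2  1  2  1  3  4
dec:    6  5  7  4  6  5  4  3  3  2  2  1  1  1
Best peak at i=3 (value 14): inc=2, dec=7, length 2+7−1 = 8.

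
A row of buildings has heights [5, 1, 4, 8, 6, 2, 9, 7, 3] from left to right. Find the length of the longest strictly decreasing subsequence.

Let dp[i] be the longest strictly decreasing subsequence ending at i:
i:     1 2 3 4 5 6 7 8 9
a[i]:  5 1 4 8 6 2 9 7 3
dp:    1 2 2 1 2 3 1 2 3
Maximum is 3.

3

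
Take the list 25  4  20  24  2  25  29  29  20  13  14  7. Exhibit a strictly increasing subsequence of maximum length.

4, 20, 24, 25, 29

Patience tails give the LIS length; then backtrack through the dp parents:
25 → extends → [25]
4 → replaces 25 → [4]
20 → extends → [4, 20]
24 → extends → [4, 20, 24]
2 → replaces 4 → [2, 20, 24]
25 → extends → [2, 20, 24, 25]
29 → extends → [2, 20, 24, 25, 29]
29 → already a tail → [2, 20, 24, 25, 29]
20 → already a tail → [2, 20, 24, 25, 29]
13 → replaces 20 → [2, 13, 24, 25, 29]
14 → replaces 24 → [2, 13, 14, 25, 29]
7 → replaces 13 → [2, 7, 14, 25, 29]
Length 5; one witness is 4, 20, 24, 25, 29.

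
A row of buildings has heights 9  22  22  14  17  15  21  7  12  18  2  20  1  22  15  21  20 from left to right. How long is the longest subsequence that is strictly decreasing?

Negate each value so 'decreasing' becomes 'increasing', then run patience tails on the negated sequence:
-9 → extends → [-9]
-22 → replaces -9 → [-22]
-22 → already a tail → [-22]
-14 → extends → [-22, -14]
-17 → replaces -14 → [-22, -17]
-15 → extends → [-22, -17, -15]
-21 → replaces -17 → [-22, -21, -15]
-7 → extends → [-22, -21, -15, -7]
-12 → replaces -7 → [-22, -21, -15, -12]
-18 → replaces -15 → [-22, -21, -18, -12]
-2 → extends → [-22, -21, -18, -12, -2]
-20 → replaces -18 → [-22, -21, -20, -12, -2]
-1 → extends → [-22, -21, -20, -12, -2, -1]
-22 → already a tail → [-22, -21, -20, -12, -2, -1]
-15 → replaces -12 → [-22, -21, -20, -15, -2, -1]
-21 → already a tail → [-22, -21, -20, -15, -2, -1]
-20 → already a tail → [-22, -21, -20, -15, -2, -1]
Six tails, so the longest strictly decreasing subsequence of the original has length 6.

6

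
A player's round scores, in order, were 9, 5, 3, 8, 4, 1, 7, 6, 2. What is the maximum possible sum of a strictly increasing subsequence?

Let S[i] be the best sum of a strictly increasing subsequence ending at i:
i:      1  2  3  4  5  6  7  8  9
a[i]:   9  5  3  8  4  1  7  6  2
S:      9  5  3 13  7  1 14 13  3
Maximum is 14 (e.g. 3 + 4 + 7).

14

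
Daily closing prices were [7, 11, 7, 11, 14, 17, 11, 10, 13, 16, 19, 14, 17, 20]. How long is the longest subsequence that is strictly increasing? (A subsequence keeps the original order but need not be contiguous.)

Let dp[i] be the length of the longest such subsequence ending at index i:
i:      1  2  3  4  5  6  7  8  9 10 11 12 13 14
a[i]:   7 11  7 11 14 17 11 10 13 16 19 14 17 20
dp:     1  2  1  2  3  4  2  2  3  4  5  4  5  6
Maximum dp value is 6.

6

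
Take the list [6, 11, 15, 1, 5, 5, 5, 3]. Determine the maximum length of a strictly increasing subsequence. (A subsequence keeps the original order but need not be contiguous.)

Track the smallest tail for each achievable length (strict):
6 → extends → [6]
11 → extends → [6, 11]
15 → extends → [6, 11, 15]
1 → replaces 6 → [1, 11, 15]
5 → replaces 11 → [1, 5, 15]
5 → already a tail → [1, 5, 15]
5 → already a tail → [1, 5, 15]
3 → replaces 5 → [1, 3, 15]
Three tails, so the longest strictly increasing subsequence has length 3 (e.g. 6, 11, 15).

3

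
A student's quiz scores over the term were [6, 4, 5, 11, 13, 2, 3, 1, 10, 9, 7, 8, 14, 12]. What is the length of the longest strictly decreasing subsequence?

Let dp[i] be the longest strictly decreasing subsequence ending at i:
i:      1  2  3  4  5  6  7  8  9 10 11 12 13 14
a[i]:   6  4  5 11 13  2  3  1 10  9  7  8 14 12
dp:     1  2  2  1  1  3  3  4  2  3  4  4  1  2
Maximum is 4.

4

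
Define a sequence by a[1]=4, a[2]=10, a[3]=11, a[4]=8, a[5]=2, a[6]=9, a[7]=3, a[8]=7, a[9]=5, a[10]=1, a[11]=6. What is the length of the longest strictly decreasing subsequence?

5

Negate each value so 'decreasing' becomes 'increasing', then run patience tails on the negated sequence:
-4 → extends → [-4]
-10 → replaces -4 → [-10]
-11 → replaces -10 → [-11]
-8 → extends → [-11, -8]
-2 → extends → [-11, -8, -2]
-9 → replaces -8 → [-11, -9, -2]
-3 → replaces -2 → [-11, -9, -3]
-7 → replaces -3 → [-11, -9, -7]
-5 → extends → [-11, -9, -7, -5]
-1 → extends → [-11, -9, -7, -5, -1]
-6 → replaces -5 → [-11, -9, -7, -6, -1]
Five tails, so the longest strictly decreasing subsequence of the original has length 5.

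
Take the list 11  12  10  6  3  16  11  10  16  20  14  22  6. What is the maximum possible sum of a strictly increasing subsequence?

Let S[i] be the best sum of a strictly increasing subsequence ending at i:
i:      1  2  3  4  5  6  7  8  9 10 11 12 13
a[i]:  11 12 10  6  3 16 11 10 16 20 14 22  6
S:     11 23 10  6  3 39 21 16 39 59 37 81  9
Maximum is 81 (e.g. 11 + 12 + 16 + 20 + 22).

81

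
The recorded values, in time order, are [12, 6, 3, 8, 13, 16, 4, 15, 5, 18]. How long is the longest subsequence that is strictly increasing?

5

Track the smallest tail for each achievable length (strict):
12 → extends → [12]
6 → replaces 12 → [6]
3 → replaces 6 → [3]
8 → extends → [3, 8]
13 → extends → [3, 8, 13]
16 → extends → [3, 8, 13, 16]
4 → replaces 8 → [3, 4, 13, 16]
15 → replaces 16 → [3, 4, 13, 15]
5 → replaces 13 → [3, 4, 5, 15]
18 → extends → [3, 4, 5, 15, 18]
Five tails, so the longest strictly increasing subsequence has length 5 (e.g. 6, 8, 13, 16, 18).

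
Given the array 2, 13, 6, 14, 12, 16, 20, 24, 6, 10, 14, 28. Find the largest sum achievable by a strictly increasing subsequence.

Let S[i] be the best sum of a strictly increasing subsequence ending at i:
i:       1   2   3   4   5   6   7   8   9  10  11  12
a[i]:    2  13   6  14  12  16  20  24   6  10  14  28
S:       2  15   8  29  20  45  65  89   8  18  34 117
Maximum is 117 (e.g. 2 + 13 + 14 + 16 + 20 + 24 + 28).

117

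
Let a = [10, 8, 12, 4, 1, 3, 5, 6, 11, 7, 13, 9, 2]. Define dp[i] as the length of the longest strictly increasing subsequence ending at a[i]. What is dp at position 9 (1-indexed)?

dp[i] = 1 + max{dp[j] : j<i, a[j]<a[i]} (or 1 if no such j):
i:      1  2  3  4  5  6  7  8  9 10 11 12 13
a[i]:  10  8 12  4  1  3  5  6 11  7 13  9  2
dp:     1  1  2  1  1  2  3  4  5  5  6  6  2
At index 9 the value is 5.

5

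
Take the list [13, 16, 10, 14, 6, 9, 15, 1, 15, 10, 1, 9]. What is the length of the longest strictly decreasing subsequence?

Let dp[i] be the longest strictly decreasing subsequence ending at i:
i:      1  2  3  4  5  6  7  8  9 10 11 12
a[i]:  13 16 10 14  6  9 15  1 15 10  1  9
dp:     1  1  2  2  3  3  2  4  2  3  4  4
Maximum is 4.

4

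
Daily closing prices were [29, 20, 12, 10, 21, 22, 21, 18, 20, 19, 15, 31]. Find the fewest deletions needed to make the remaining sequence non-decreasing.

Fewest deletions = n − (longest non-decreasing subsequence).
Patience tails:
29 → extends → [29]
20 → replaces 29 → [20]
12 → replaces 20 → [12]
10 → replaces 12 → [10]
21 → extends → [10, 21]
22 → extends → [10, 21, 22]
21 → replaces 22 → [10, 21, 21]
18 → replaces 21 → [10, 18, 21]
20 → replaces 21 → [10, 18, 20]
19 → replaces 20 → [10, 18, 19]
15 → replaces 18 → [10, 15, 19]
31 → extends → [10, 15, 19, 31]
Longest non-decreasing subsequence has length 4, so deletions = 12 − 4 = 8.

8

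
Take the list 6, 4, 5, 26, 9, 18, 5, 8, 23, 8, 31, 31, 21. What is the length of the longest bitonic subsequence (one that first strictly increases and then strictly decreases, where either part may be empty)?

7

inc[i] = longest strictly increasing subsequence ending at i; dec[i] = longest strictly decreasing subsequence starting at i:
i:      1  2  3  4  5  6  7  8  9 10 11 12 13
a[i]:   6  4  5 26  9 18  5  8 23  8 31 31 21
inc:    1  1  2  3  3  4  2  3  5  3  6  6  5
dec:    2  1  1  3  2  2  1  1  2  1  2  2  1
Best peak at i=11 (value 31): inc=6, dec=2, length 6+2−1 = 7.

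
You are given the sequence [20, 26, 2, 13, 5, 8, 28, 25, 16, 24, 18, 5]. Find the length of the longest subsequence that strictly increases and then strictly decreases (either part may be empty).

inc[i] = longest strictly increasing subsequence ending at i; dec[i] = longest strictly decreasing subsequence starting at i:
i:      1  2  3  4  5  6  7  8  9 10 11 12
a[i]:  20 26  2 13  5  8 28 25 16 24 18  5
inc:    1  2  1  2  2  3  4  4  4  5  5  2
dec:    4  5  1  3  1  2  5  4  2  3  2  1
Best peak at i=7 (value 28): inc=4, dec=5, length 4+5−1 = 8.

8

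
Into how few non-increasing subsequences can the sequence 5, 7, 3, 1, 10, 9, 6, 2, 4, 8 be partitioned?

4

Place each on the leftmost legal pile:
5 → new pile 1 (tops now [5])
7 → new pile 2 (tops now [5, 7])
3 → pile 1 (tops now [3, 7])
1 → pile 1 (tops now [1, 7])
10 → new pile 3 (tops now [1, 7, 10])
9 → pile 3 (tops now [1, 7, 9])
6 → pile 2 (tops now [1, 6, 9])
2 → pile 2 (tops now [1, 2, 9])
4 → pile 3 (tops now [1, 2, 4])
8 → new pile 4 (tops now [1, 2, 4, 8])
Four piles.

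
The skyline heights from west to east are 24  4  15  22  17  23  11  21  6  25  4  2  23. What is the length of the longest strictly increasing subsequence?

Track the smallest tail for each achievable length (strict):
24 → extends → [24]
4 → replaces 24 → [4]
15 → extends → [4, 15]
22 → extends → [4, 15, 22]
17 → replaces 22 → [4, 15, 17]
23 → extends → [4, 15, 17, 23]
11 → replaces 15 → [4, 11, 17, 23]
21 → replaces 23 → [4, 11, 17, 21]
6 → replaces 11 → [4, 6, 17, 21]
25 → extends → [4, 6, 17, 21, 25]
4 → already a tail → [4, 6, 17, 21, 25]
2 → replaces 4 → [2, 6, 17, 21, 25]
23 → replaces 25 → [2, 6, 17, 21, 23]
Five tails, so the longest strictly increasing subsequence has length 5 (e.g. 4, 15, 22, 23, 25).

5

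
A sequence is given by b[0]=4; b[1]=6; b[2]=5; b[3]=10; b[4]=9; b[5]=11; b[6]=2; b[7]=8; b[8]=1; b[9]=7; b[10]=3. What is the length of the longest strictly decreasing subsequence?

Negate each value so 'decreasing' becomes 'increasing', then run patience tails on the negated sequence:
-4 → extends → [-4]
-6 → replaces -4 → [-6]
-5 → extends → [-6, -5]
-10 → replaces -6 → [-10, -5]
-9 → replaces -5 → [-10, -9]
-11 → replaces -10 → [-11, -9]
-2 → extends → [-11, -9, -2]
-8 → replaces -2 → [-11, -9, -8]
-1 → extends → [-11, -9, -8, -1]
-7 → replaces -1 → [-11, -9, -8, -7]
-3 → extends → [-11, -9, -8, -7, -3]
Five tails, so the longest strictly decreasing subsequence of the original has length 5.

5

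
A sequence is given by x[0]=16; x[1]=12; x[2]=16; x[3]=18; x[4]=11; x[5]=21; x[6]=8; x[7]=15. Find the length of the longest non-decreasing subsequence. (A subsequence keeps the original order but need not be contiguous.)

4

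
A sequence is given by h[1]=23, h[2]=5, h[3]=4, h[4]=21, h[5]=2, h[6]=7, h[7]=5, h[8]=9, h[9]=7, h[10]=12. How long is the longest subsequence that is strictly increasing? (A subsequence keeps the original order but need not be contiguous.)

4

Let dp[i] be the length of the longest such subsequence ending at index i:
i:      1  2  3  4  5  6  7  8  9 10
h[i]:  23  5  4 21  2  7  5  9  7 12
dp:     1  1  1  2  1  2  2  3  3  4
Maximum dp value is 4.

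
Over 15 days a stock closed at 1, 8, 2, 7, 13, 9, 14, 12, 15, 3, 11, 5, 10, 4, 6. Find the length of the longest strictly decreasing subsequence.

5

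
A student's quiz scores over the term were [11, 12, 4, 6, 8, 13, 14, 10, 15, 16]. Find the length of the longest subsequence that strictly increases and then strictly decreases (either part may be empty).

7

inc[i] = longest strictly increasing subsequence ending at i; dec[i] = longest strictly decreasing subsequence starting at i:
i:      1  2  3  4  5  6  7  8  9 10
a[i]:  11 12  4  6  8 13 14 10 15 16
inc:    1  2  1  2  3  4  5  4  6  7
dec:    2  2  1  1  1  2  2  1  1  1
Best peak at i=10 (value 16): inc=7, dec=1, length 7+1−1 = 7.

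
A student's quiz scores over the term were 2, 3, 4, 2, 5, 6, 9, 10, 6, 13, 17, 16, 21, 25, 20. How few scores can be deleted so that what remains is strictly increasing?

4

Fewest deletions = n − (longest strictly increasing subsequence).
i:      1  2  3  4  5  6  7  8  9 10 11 12 13 14 15
a[i]:   2  3  4  2  5  6  9 10  6 13 17 16 21 25 20
dp:     1  2  3  1  4  5  6  7  5  8  9  9 10 11 10
max dp = 11, so deletions = 15 − 11 = 4.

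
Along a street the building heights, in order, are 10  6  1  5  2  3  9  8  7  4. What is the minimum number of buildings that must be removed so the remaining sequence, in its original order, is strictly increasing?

6

Fewest deletions = n − (longest strictly increasing subsequence).
Patience tails:
10 → extends → [10]
6 → replaces 10 → [6]
1 → replaces 6 → [1]
5 → extends → [1, 5]
2 → replaces 5 → [1, 2]
3 → extends → [1, 2, 3]
9 → extends → [1, 2, 3, 9]
8 → replaces 9 → [1, 2, 3, 8]
7 → replaces 8 → [1, 2, 3, 7]
4 → replaces 7 → [1, 2, 3, 4]
Longest strictly increasing subsequence has length 4, so deletions = 10 − 4 = 6.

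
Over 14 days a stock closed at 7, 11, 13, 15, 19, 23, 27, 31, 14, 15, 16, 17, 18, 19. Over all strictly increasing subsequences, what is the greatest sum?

Let S[i] be the best sum of a strictly increasing subsequence ending at i:
i:       1   2   3   4   5   6   7   8   9  10  11  12  13  14
a[i]:    7  11  13  15  19  23  27  31  14  15  16  17  18  19
S:       7  18  31  46  65  88 115 146  45  60  76  93 111 130
Maximum is 146 (e.g. 7 + 11 + 13 + 15 + 19 + 23 + 27 + 31).

146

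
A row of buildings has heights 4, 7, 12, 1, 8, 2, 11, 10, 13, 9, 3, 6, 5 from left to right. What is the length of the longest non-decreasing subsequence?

5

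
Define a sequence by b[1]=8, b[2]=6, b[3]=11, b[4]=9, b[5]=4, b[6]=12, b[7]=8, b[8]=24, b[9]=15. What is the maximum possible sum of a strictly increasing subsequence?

Let S[i] be the best sum of a strictly increasing subsequence ending at i:
i:      1  2  3  4  5  6  7  8  9
b[i]:   8  6 11  9  4 12  8 24 15
S:      8  6 19 17  4 31 14 55 46
Maximum is 55 (e.g. 8 + 11 + 12 + 24).

55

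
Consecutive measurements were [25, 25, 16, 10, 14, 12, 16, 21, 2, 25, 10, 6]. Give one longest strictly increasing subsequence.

Patience tails give the LIS length; then backtrack through the dp parents:
25 → extends → [25]
25 → already a tail → [25]
16 → replaces 25 → [16]
10 → replaces 16 → [10]
14 → extends → [10, 14]
12 → replaces 14 → [10, 12]
16 → extends → [10, 12, 16]
21 → extends → [10, 12, 16, 21]
2 → replaces 10 → [2, 12, 16, 21]
25 → extends → [2, 12, 16, 21, 25]
10 → replaces 12 → [2, 10, 16, 21, 25]
6 → replaces 10 → [2, 6, 16, 21, 25]
Length 5; one witness is 10, 14, 16, 21, 25.

10, 14, 16, 21, 25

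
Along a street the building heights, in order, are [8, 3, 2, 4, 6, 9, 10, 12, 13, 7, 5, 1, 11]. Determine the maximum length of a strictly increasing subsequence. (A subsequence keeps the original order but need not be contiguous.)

Let dp[i] be the length of the longest such subsequence ending at index i:
i:      1  2  3  4  5  6  7  8  9 10 11 12 13
a[i]:   8  3  2  4  6  9 10 12 13  7  5  1 11
dp:     1  1  1  2  3  4  5  6  7  4  3  1  6
Maximum dp value is 7.

7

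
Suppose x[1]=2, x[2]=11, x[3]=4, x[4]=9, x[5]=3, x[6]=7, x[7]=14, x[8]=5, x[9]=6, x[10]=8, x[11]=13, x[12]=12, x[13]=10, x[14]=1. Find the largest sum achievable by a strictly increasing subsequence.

Let S[i] be the best sum of a strictly increasing subsequence ending at i:
i:      1  2  3  4  5  6  7  8  9 10 11 12 13 14
x[i]:   2 11  4  9  3  7 14  5  6  8 13 12 10  1
S:      2 13  6 15  5 13 29 11 17 25 38 37 35  1
Maximum is 38 (e.g. 2 + 4 + 5 + 6 + 8 + 13).

38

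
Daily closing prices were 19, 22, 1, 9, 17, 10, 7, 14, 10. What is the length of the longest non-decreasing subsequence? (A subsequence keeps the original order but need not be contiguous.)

Track the smallest tail for each achievable length (allowing ties):
19 → extends → [19]
22 → extends → [19, 22]
1 → replaces 19 → [1, 22]
9 → replaces 22 → [1, 9]
17 → extends → [1, 9, 17]
10 → replaces 17 → [1, 9, 10]
7 → replaces 9 → [1, 7, 10]
14 → extends → [1, 7, 10, 14]
10 → replaces 14 → [1, 7, 10, 10]
Four tails, so the longest non-decreasing subsequence has length 4 (e.g. 1, 9, 10, 14).

4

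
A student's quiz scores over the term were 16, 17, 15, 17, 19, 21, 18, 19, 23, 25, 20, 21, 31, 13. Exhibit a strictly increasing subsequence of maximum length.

16, 17, 19, 21, 23, 25, 31

Patience tails give the LIS length; then backtrack through the dp parents:
16 → extends → [16]
17 → extends → [16, 17]
15 → replaces 16 → [15, 17]
17 → already a tail → [15, 17]
19 → extends → [15, 17, 19]
21 → extends → [15, 17, 19, 21]
18 → replaces 19 → [15, 17, 18, 21]
19 → replaces 21 → [15, 17, 18, 19]
23 → extends → [15, 17, 18, 19, 23]
25 → extends → [15, 17, 18, 19, 23, 25]
20 → replaces 23 → [15, 17, 18, 19, 20, 25]
21 → replaces 25 → [15, 17, 18, 19, 20, 21]
31 → extends → [15, 17, 18, 19, 20, 21, 31]
13 → replaces 15 → [13, 17, 18, 19, 20, 21, 31]
Length 7; one witness is 16, 17, 19, 21, 23, 25, 31.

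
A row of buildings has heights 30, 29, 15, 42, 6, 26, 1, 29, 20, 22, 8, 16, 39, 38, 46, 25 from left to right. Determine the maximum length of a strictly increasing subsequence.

Track the smallest tail for each achievable length (strict):
30 → extends → [30]
29 → replaces 30 → [29]
15 → replaces 29 → [15]
42 → extends → [15, 42]
6 → replaces 15 → [6, 42]
26 → replaces 42 → [6, 26]
1 → replaces 6 → [1, 26]
29 → extends → [1, 26, 29]
20 → replaces 26 → [1, 20, 29]
22 → replaces 29 → [1, 20, 22]
8 → replaces 20 → [1, 8, 22]
16 → replaces 22 → [1, 8, 16]
39 → extends → [1, 8, 16, 39]
38 → replaces 39 → [1, 8, 16, 38]
46 → extends → [1, 8, 16, 38, 46]
25 → replaces 38 → [1, 8, 16, 25, 46]
Five tails, so the longest strictly increasing subsequence has length 5 (e.g. 15, 26, 29, 39, 46).

5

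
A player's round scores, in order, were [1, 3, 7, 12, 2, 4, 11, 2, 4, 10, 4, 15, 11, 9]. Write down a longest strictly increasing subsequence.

1, 3, 7, 12, 15

Patience tails give the LIS length; then backtrack through the dp parents:
1 → extends → [1]
3 → extends → [1, 3]
7 → extends → [1, 3, 7]
12 → extends → [1, 3, 7, 12]
2 → replaces 3 → [1, 2, 7, 12]
4 → replaces 7 → [1, 2, 4, 12]
11 → replaces 12 → [1, 2, 4, 11]
2 → already a tail → [1, 2, 4, 11]
4 → already a tail → [1, 2, 4, 11]
10 → replaces 11 → [1, 2, 4, 10]
4 → already a tail → [1, 2, 4, 10]
15 → extends → [1, 2, 4, 10, 15]
11 → replaces 15 → [1, 2, 4, 10, 11]
9 → replaces 10 → [1, 2, 4, 9, 11]
Length 5; one witness is 1, 3, 7, 12, 15.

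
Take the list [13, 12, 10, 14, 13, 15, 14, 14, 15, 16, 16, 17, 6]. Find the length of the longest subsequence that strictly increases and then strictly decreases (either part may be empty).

7

inc[i] = longest strictly increasing subsequence ending at i; dec[i] = longest strictly decreasing subsequence starting at i:
i:      1  2  3  4  5  6  7  8  9 10 11 12 13
a[i]:  13 12 10 14 13 15 14 14 15 16 16 17  6
inc:    1  1  1  2  2  3  3  3  4  5  5  6  1
dec:    4  3  2  3  2  3  2  2  2  2  2  2  1
Best peak at i=12 (value 17): inc=6, dec=2, length 6+2−1 = 7.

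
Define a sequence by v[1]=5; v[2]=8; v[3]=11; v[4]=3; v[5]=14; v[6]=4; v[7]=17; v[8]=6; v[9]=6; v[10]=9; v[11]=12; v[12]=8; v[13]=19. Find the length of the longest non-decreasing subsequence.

7

Let dp[i] be the length of the longest such subsequence ending at index i:
i:      1  2  3  4  5  6  7  8  9 10 11 12 13
v[i]:   5  8 11  3 14  4 17  6  6  9 12  8 19
dp:     1  2  3  1  4  2  5  3  4  5  6  5  7
Maximum dp value is 7.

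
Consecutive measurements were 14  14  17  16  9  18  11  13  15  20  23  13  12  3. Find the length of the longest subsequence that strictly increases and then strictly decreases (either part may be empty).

inc[i] = longest strictly increasing subsequence ending at i; dec[i] = longest strictly decreasing subsequence starting at i:
i:      1  2  3  4  5  6  7  8  9 10 11 12 13 14
a[i]:  14 14 17 16  9 18 11 13 15 20 23 13 12  3
inc:    1  1  2  2  1  3  2  3  4  5  6  3  3  1
dec:    4  4  6  5  2  5  2  3  4  4  4  3  2  1
Best peak at i=11 (value 23): inc=6, dec=4, length 6+4−1 = 9.

9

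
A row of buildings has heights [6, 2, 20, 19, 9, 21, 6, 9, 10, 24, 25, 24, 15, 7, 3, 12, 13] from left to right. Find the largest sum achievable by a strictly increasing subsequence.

Let S[i] be the best sum of a strictly increasing subsequence ending at i:
i:      1  2  3  4  5  6  7  8  9 10 11 12 13 14 15 16 17
a[i]:   6  2 20 19  9 21  6  9 10 24 25 24 15  7  3 12 13
S:      6  2 26 25 15 47  8 17 27 71 96 71 42 15  5 39 52
Maximum is 96 (e.g. 6 + 20 + 21 + 24 + 25).

96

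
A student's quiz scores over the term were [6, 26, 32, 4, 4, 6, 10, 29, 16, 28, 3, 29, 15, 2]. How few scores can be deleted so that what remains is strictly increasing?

Fewest deletions = n − (longest strictly increasing subsequence).
i:      1  2  3  4  5  6  7  8  9 10 11 12 13 14
a[i]:   6 26 32  4  4  6 10 29 16 28  3 29 15  2
dp:     1  2  3  1  1  2  3  4  4  5  1  6  4  1
max dp = 6, so deletions = 14 − 6 = 8.

8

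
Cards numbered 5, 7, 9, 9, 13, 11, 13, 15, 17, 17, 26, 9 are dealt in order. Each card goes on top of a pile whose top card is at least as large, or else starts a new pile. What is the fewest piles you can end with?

8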